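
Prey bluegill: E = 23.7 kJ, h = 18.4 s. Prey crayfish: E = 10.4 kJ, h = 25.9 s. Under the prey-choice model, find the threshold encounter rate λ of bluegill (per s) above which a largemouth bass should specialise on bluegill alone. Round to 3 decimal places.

0.025 per s

The zero-one rule: include crayfish iff E₂/h₂ > λE₁/(1+λh₁). Equality gives the switch point.
λE₁h₂ = E₂ + λE₂h₁ ⇒ λ = E₂/(E₁h₂ − E₂h₁) = 10.4/(613.8 − 191.4) = 0.02462 per s.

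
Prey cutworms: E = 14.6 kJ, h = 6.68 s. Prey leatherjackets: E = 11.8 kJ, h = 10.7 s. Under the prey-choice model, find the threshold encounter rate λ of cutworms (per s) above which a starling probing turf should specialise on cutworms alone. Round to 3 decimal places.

0.152 per s

The zero-one rule: include leatherjackets iff E₂/h₂ > λE₁/(1+λh₁). Equality gives the switch point.
λE₁h₂ = E₂ + λE₂h₁ ⇒ λ = E₂/(E₁h₂ − E₂h₁) = 11.8/(156.2 − 78.82) = 0.1525 per s.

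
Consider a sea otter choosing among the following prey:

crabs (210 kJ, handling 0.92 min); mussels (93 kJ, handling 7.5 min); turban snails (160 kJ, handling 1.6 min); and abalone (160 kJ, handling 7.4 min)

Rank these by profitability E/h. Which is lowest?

In descending order of E/h:
crabs: 210/0.92 = 228 kJ/min
turban snails: 160/1.6 = 100 kJ/min
abalone: 160/7.4 = 21.6 kJ/min
mussels: 93/7.5 = 12.4 kJ/min

mussels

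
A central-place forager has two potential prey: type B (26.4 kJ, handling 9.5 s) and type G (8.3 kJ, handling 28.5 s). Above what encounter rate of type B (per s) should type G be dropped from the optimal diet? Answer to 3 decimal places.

At the threshold, the rate on type B alone equals the profitability of type G: λ·26.4/(1 + λ·9.5) = 8.3/28.5 = 0.2912.
Rearranging, λ(26.4 − 0.2912×9.5) = 0.2912, so λ = 0.2912/23.63 = 0.01232 per s.

0.012 per s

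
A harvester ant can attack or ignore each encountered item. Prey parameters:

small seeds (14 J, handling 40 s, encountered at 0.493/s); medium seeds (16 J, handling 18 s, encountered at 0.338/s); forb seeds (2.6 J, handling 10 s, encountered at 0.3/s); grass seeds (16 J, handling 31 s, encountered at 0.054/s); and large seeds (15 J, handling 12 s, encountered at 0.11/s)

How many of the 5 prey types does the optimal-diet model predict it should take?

Rank by E/h (J/s): large seeds 1.25, medium seeds 0.889, grass seeds 0.516, small seeds 0.35, forb seeds 0.26. Include each in turn until the next type's E/h falls below the running intake rate.
Rate on top 1: 0.7112. medium seeds: 0.889 > 0.7112 → include.
Rate on top 2: 0.8398. grass seeds: 0.516 < 0.8398 → exclude; stop.
Optimal diet: large seeds, medium seeds — 2 of 5 types.

2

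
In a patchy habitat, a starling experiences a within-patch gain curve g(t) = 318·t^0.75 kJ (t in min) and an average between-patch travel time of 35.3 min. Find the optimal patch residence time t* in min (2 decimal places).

By the marginal value theorem, leave when the instantaneous gain rate g'(t) equals the habitat-wide average g(t)/(T + t).
g'(t) = 0.75·318·t^-0.25. Setting 0.75·318·t^-0.25 = 318·t^0.75/(35.3+t) gives 0.75(35.3+t) = t, so 0.25·t = 0.75×35.3.
t* = 0.75×35.3/0.25 = 105.9 min.

105.90 min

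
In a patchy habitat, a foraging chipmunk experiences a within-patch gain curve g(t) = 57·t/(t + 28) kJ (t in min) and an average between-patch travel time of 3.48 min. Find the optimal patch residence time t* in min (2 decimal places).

Optimal t* satisfies g'(t*) = g(t*)/(T + t*).
g'(t) = 57·28/(t + 28)². Setting 57·28/(t+28)² = 57t/[(t+28)(3.48+t)] gives 28(3.48+t) = t(t+28), so t² = 28×3.48 = 97.44.
t* = √97.44 = 9.871 min.

9.87 min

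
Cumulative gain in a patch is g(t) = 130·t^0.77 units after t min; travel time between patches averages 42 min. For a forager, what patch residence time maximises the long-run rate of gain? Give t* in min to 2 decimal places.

Optimal t* satisfies g'(t*) = g(t*)/(T + t*).
g'(t) = 0.77·130·t^-0.23. Setting 0.77·130·t^-0.23 = 130·t^0.77/(42+t) gives 0.77(42+t) = t, so 0.23·t = 0.77×42.
t* = 0.77×42/0.23 = 140.6 min.

140.61 min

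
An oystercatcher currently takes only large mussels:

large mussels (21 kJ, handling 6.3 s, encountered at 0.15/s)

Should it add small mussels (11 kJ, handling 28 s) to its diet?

Current rate: (0.15×21)/(1 + 0.15×6.3) = 1.62 kJ/s.
Profitability of small mussels: 11/28 = 0.3929 kJ/s.
0.3929 < 1.62, so adding small mussels would lower the average — exclude it.

No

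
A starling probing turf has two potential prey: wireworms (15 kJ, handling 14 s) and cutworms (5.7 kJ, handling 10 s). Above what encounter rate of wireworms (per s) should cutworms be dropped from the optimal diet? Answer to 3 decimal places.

At the threshold, the rate on wireworms alone equals the profitability of cutworms: λ·15/(1 + λ·14) = 5.7/10 = 0.57.
Rearranging, λ(15 − 0.57×14) = 0.57, so λ = 0.57/7.02 = 0.0812 per s.

0.081 per s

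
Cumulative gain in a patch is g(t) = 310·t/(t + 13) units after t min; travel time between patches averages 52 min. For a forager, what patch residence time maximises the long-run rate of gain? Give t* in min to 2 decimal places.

26.00 min

Maximise g(t)/(T+t): set derivative to zero → g'(t)(T+t) = g(t).
g'(t) = 310·13/(t + 13)². Setting 310·13/(t+13)² = 310t/[(t+13)(52+t)] gives 13(52+t) = t(t+13), so t² = 13×52 = 676.
t* = √676 = 26 min.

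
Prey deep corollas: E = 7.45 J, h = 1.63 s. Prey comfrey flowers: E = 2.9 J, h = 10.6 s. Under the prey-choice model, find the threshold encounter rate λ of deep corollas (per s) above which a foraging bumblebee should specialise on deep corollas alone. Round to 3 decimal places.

0.039 per s

The zero-one rule: include comfrey flowers iff E₂/h₂ > λE₁/(1+λh₁). Equality gives the switch point.
λE₁h₂ = E₂ + λE₂h₁ ⇒ λ = E₂/(E₁h₂ − E₂h₁) = 2.9/(78.97 − 4.727) = 0.03906 per s.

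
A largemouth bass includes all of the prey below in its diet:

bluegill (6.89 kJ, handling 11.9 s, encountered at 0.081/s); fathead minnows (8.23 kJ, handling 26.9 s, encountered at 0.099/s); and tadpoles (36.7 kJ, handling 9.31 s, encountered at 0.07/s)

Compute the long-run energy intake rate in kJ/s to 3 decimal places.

0.747 kJ/s

Energy encountered per unit search time: 0.081×6.89 + 0.099×8.23 + 0.07×36.7 = 3.942 kJ/s.
Handling time per unit search time: 0.081×11.9 + 0.099×26.9 + 0.07×9.31 = 4.279.
Rate = 3.942/(1 + 4.279) = 0.7467 kJ/s.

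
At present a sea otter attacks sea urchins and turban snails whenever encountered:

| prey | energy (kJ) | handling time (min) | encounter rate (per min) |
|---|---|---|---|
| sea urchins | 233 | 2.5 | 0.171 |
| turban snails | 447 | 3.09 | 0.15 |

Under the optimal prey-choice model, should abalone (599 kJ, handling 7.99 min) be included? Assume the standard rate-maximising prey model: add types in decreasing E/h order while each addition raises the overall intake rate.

Intake rate on the current diet: R = (0.171×233 + 0.15×447) / (1 + 0.171×2.5 + 0.15×3.09) = 106.9/1.891 = 56.53 kJ/min.
abalone: E/h = 599/7.99 = 74.97 kJ/min.
74.97 > 56.53, so adding abalone raises the average — include it.

Yes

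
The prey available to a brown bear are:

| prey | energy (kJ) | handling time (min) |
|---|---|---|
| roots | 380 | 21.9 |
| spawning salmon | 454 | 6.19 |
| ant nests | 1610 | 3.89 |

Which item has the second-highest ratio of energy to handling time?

Profitability E/h (kJ/min): roots = 380/21.9 = 17.4, spawning salmon = 454/6.19 = 73.3, ant nests = 1610/3.89 = 414.
Ranked: ant nests > spawning salmon > roots.

spawning salmon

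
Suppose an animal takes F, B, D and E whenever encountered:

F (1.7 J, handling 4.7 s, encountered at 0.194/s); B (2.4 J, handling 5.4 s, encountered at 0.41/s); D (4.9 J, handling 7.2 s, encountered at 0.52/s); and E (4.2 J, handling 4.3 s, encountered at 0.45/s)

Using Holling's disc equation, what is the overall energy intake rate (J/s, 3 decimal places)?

0.587 J/s

Energy encountered per unit search time: 0.194×1.7 + 0.41×2.4 + 0.52×4.9 + 0.45×4.2 = 5.752 J/s.
Handling time per unit search time: 0.194×4.7 + 0.41×5.4 + 0.52×7.2 + 0.45×4.3 = 8.805.
Rate = 5.752/(1 + 8.805) = 0.5866 J/s.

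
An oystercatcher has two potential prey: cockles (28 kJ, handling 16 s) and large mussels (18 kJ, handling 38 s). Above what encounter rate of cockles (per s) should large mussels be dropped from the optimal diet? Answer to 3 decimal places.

At the threshold, the rate on cockles alone equals the profitability of large mussels: λ·28/(1 + λ·16) = 18/38 = 0.4737.
Rearranging, λ(28 − 0.4737×16) = 0.4737, so λ = 0.4737/20.42 = 0.0232 per s.

0.023 per s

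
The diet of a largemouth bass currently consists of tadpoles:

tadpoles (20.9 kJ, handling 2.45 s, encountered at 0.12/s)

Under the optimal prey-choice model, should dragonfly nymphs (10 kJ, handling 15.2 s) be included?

No

Current rate: (0.12×20.9)/(1 + 0.12×2.45) = 1.938 kJ/s.
dragonfly nymphs: E/h = 10/15.2 = 0.6579 kJ/s.
Since 0.6579 < R, time spent handling dragonfly nymphs is better spent searching.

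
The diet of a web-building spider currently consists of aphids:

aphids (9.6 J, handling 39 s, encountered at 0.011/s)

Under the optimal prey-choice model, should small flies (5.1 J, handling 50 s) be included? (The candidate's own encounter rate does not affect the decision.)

Yes

Current rate: (0.011×9.6)/(1 + 0.011×39) = 0.0739 J/s.
small flies: E/h = 5.1/50 = 0.102 J/s.
Since 0.102 > R, including small flies increases the long-run rate.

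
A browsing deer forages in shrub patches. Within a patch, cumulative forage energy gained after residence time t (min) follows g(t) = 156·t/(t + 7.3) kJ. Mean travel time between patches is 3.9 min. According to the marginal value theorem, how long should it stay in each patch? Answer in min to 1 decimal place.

By the marginal value theorem, leave when the instantaneous gain rate g'(t) equals the habitat-wide average g(t)/(T + t).
g'(t) = 156·7.3/(t + 7.3)². Setting 156·7.3/(t+7.3)² = 156t/[(t+7.3)(3.9+t)] gives 7.3(3.9+t) = t(t+7.3), so t² = 7.3×3.9 = 28.47.
t* = √28.47 = 5.336 min.

5.3 min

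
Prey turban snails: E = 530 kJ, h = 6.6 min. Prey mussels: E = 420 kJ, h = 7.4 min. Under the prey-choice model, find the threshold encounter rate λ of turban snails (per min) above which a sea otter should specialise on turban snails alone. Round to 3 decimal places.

Drop mussels once their profitability E₂/h₂ falls below the rate achievable on turban snails alone: E₂/h₂ = λE₁/(1 + λh₁).
Solve for λ: λE₁h₂ = E₂(1 + λh₁) → λ(E₁h₂ − E₂h₁) = E₂ → λ = E₂/(E₁h₂ − E₂h₁).
λ = 420/(530×7.4 − 420×6.6) = 420/1150 = 0.3652 per min.

0.365 per min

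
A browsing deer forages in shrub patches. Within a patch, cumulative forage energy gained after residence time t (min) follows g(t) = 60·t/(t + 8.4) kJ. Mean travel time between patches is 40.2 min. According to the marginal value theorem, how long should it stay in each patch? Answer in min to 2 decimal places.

18.38 min

By the marginal value theorem, leave when the instantaneous gain rate g'(t) equals the habitat-wide average g(t)/(T + t).
g'(t) = 60·8.4/(t + 8.4)². Setting 60·8.4/(t+8.4)² = 60t/[(t+8.4)(40.2+t)] gives 8.4(40.2+t) = t(t+8.4), so t² = 8.4×40.2 = 337.7.
t* = √337.7 = 18.38 min.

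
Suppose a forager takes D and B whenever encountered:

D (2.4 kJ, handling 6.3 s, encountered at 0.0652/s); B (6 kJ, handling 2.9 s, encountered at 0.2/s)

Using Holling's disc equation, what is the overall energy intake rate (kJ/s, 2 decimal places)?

Energy encountered per unit search time: 0.0652×2.4 + 0.2×6 = 1.356 kJ/s.
Handling time per unit search time: 0.0652×6.3 + 0.2×2.9 = 0.9908.
Rate = 1.356/(1 + 0.9908) = 0.6814 kJ/s.

0.68 kJ/s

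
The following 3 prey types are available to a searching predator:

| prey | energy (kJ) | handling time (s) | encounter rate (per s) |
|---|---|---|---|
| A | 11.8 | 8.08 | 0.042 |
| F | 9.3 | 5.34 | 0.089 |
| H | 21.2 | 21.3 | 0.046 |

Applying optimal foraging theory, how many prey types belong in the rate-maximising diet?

E/h in descending order: F 1.74, A 1.46, H 0.995 kJ/s. The optimal diet is the largest prefix of this list for which every included type satisfies E_i/h_i > R on the types above it.
Rate on top 1: 0.5611. A: 1.46 > 0.5611 → include.
Rate on top 2: 0.7292. H: 0.995 > 0.7292 → include.
Optimal diet: F, A, H — 3 of 3 types.

3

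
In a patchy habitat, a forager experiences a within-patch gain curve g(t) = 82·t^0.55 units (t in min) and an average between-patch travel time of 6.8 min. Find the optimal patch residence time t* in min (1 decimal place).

Maximise g(t)/(T+t): set derivative to zero → g'(t)(T+t) = g(t).
g'(t) = 0.55·82·t^-0.45. Setting 0.55·82·t^-0.45 = 82·t^0.55/(6.8+t) gives 0.55(6.8+t) = t, so 0.45·t = 0.55×6.8.
t* = 0.55×6.8/0.45 = 8.311 min.

8.3 min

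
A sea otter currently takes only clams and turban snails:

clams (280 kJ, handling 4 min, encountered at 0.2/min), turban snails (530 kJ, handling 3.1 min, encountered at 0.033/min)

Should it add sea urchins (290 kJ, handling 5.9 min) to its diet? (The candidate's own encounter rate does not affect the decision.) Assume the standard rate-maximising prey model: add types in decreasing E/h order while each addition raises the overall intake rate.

Current rate: (0.2×280 + 0.033×530)/(1 + 0.2×4 + 0.033×3.1) = 38.63 kJ/min.
sea urchins: E/h = 290/5.9 = 49.15 kJ/min.
49.15 > 38.63, so adding sea urchins raises the average — include it.

Yes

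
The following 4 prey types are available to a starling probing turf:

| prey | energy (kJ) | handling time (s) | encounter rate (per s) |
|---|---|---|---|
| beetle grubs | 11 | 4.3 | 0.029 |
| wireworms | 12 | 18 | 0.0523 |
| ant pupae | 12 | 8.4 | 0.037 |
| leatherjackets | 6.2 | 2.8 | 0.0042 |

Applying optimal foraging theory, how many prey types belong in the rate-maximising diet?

4

E/h in descending order: beetle grubs 2.56, leatherjackets 2.21, ant pupae 1.43, wireworms 0.667 kJ/s. The optimal diet is the largest prefix of this list for which every included type satisfies E_i/h_i > R on the types above it.
Rate on top 1: 0.2836. leatherjackets: 2.21 > 0.2836 → include.
Rate on top 2: 0.3036. ant pupae: 1.43 > 0.3036 → include.
Rate on top 3: 0.5452. wireworms: 0.667 > 0.5452 → include.
Optimal diet: beetle grubs, leatherjackets, ant pupae, wireworms — 4 of 4 types.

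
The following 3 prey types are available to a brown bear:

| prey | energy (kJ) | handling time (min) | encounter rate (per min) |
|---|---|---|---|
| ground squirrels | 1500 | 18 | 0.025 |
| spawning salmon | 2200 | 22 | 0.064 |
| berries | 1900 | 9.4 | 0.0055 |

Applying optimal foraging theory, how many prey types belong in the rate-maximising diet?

Rank by E/h (kJ/min): berries 202, spawning salmon 100, ground squirrels 83.3. Include each in turn until the next type's E/h falls below the running intake rate.
Rate on top 1: 9.936. spawning salmon: 100 > 9.936 → include.
Rate on top 2: 61.49. ground squirrels: 83.3 > 61.49 → include.
Optimal diet: berries, spawning salmon, ground squirrels — 3 of 3 types.

3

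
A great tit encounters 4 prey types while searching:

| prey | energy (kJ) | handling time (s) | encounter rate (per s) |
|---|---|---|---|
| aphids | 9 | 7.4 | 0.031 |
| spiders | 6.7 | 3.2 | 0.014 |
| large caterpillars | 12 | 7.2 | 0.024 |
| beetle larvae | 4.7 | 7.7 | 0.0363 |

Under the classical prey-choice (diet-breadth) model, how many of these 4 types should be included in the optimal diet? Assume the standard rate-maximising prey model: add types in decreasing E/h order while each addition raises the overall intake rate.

4

E/h in descending order: spiders 2.09, large caterpillars 1.67, aphids 1.22, beetle larvae 0.61 kJ/s. The optimal diet is the largest prefix of this list for which every included type satisfies E_i/h_i > R on the types above it.
Rate on top 1: 0.08978. large caterpillars: 1.67 > 0.08978 → include.
Rate on top 2: 0.3136. aphids: 1.22 > 0.3136 → include.
Rate on top 3: 0.4567. beetle larvae: 0.61 > 0.4567 → include.
Optimal diet: spiders, large caterpillars, aphids, beetle larvae — 4 of 4 types.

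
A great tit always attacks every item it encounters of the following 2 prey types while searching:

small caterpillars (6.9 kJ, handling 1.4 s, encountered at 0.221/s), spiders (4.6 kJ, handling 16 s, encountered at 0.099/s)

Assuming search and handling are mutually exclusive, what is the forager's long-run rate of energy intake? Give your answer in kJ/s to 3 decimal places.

R = Σλ_iE_i / (1 + Σλ_ih_i)
Numerator: 0.221×6.9 + 0.099×4.6 = 1.98
Denominator: 1 + 0.221×1.4 + 0.099×16 = 2.893
R = 1.98/2.893 = 0.6844 kJ/s

0.684 kJ/s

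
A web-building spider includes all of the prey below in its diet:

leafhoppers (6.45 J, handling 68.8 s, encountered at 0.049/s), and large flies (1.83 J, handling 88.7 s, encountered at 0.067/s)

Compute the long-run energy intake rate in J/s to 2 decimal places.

0.04 J/s

R = Σλ_iE_i / (1 + Σλ_ih_i)
Numerator: 0.049×6.45 + 0.067×1.83 = 0.4387
Denominator: 1 + 0.049×68.8 + 0.067×88.7 = 10.31
R = 0.4387/10.31 = 0.04253 J/s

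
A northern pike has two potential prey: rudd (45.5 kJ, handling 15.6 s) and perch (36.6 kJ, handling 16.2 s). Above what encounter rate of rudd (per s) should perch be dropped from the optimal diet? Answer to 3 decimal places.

0.220 per s

Drop perch once their profitability E₂/h₂ falls below the rate achievable on rudd alone: E₂/h₂ = λE₁/(1 + λh₁).
Solve for λ: λE₁h₂ = E₂(1 + λh₁) → λ(E₁h₂ − E₂h₁) = E₂ → λ = E₂/(E₁h₂ − E₂h₁).
λ = 36.6/(45.5×16.2 − 36.6×15.6) = 36.6/166.1 = 0.2203 per s.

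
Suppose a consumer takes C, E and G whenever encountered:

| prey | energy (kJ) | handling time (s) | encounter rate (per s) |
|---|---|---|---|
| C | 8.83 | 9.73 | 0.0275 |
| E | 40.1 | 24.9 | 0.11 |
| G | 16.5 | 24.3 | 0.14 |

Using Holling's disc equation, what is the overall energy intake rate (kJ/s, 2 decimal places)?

0.94 kJ/s

R = (0.0275×8.83 + 0.11×40.1 + 0.14×16.5) / (1 + 0.0275×9.73 + 0.11×24.9 + 0.14×24.3) = 6.964/7.409 = 0.94 kJ/s.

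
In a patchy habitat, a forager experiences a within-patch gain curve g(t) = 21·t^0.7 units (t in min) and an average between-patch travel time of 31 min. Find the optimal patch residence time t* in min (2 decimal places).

Optimal t* satisfies g'(t*) = g(t*)/(T + t*).
g'(t) = 0.7·21·t^-0.3. Setting 0.7·21·t^-0.3 = 21·t^0.7/(31+t) gives 0.7(31+t) = t, so 0.30·t = 0.7×31.
t* = 0.7×31/0.30 = 72.33 min.

72.33 min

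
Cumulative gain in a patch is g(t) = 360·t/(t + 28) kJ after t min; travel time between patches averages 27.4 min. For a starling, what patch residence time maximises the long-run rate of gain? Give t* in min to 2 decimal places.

Maximise g(t)/(T+t): set derivative to zero → g'(t)(T+t) = g(t).
g'(t) = 360·28/(t + 28)². Setting 360·28/(t+28)² = 360t/[(t+28)(27.4+t)] gives 28(27.4+t) = t(t+28), so t² = 28×27.4 = 767.2.
t* = √767.2 = 27.7 min.

27.70 min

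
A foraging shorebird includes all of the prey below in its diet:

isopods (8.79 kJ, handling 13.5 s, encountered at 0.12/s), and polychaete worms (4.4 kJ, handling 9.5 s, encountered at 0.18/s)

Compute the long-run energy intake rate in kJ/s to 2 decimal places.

Energy encountered per unit search time: 0.12×8.79 + 0.18×4.4 = 1.847 kJ/s.
Handling time per unit search time: 0.12×13.5 + 0.18×9.5 = 3.33.
Rate = 1.847/(1 + 3.33) = 0.4265 kJ/s.

0.43 kJ/s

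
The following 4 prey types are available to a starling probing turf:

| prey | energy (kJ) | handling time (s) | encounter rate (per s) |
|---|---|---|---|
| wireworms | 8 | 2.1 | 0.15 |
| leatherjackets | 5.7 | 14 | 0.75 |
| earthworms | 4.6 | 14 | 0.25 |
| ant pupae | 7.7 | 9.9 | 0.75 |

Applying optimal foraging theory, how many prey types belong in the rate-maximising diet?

1

Profitabilities (E/h, kJ/s): wireworms 3.81, ant pupae 0.778, leatherjackets 0.407, earthworms 0.329. Add prey in this order while the next type's profitability exceeds the intake rate on those already taken.
Rate on top 1: 0.9125. ant pupae: 0.778 < 0.9125 → exclude; stop.
Optimal diet: wireworms — 1 of 4 types.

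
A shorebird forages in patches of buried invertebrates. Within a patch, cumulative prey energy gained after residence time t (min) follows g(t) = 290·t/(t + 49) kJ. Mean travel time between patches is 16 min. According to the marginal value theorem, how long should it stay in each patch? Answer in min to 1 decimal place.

Maximise g(t)/(T+t): set derivative to zero → g'(t)(T+t) = g(t).
g'(t) = 290·49/(t + 49)². Setting 290·49/(t+49)² = 290t/[(t+49)(16+t)] gives 49(16+t) = t(t+49), so t² = 49×16 = 784.
t* = √784 = 28 min.

28.0 min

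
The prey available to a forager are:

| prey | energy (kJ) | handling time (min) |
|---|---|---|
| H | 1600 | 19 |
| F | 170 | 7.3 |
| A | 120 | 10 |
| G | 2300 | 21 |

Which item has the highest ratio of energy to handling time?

G

Profitability E/h (kJ/min): H = 1600/19 = 84.2, F = 170/7.3 = 23.3, A = 120/10 = 12, G = 2300/21 = 110.
Ranked: G > H > F > A.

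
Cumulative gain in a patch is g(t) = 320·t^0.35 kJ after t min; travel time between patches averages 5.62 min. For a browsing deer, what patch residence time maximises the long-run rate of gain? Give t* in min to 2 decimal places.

Optimal t* satisfies g'(t*) = g(t*)/(T + t*).
g'(t) = 0.35·320·t^-0.65. Setting 0.35·320·t^-0.65 = 320·t^0.35/(5.62+t) gives 0.35(5.62+t) = t, so 0.65·t = 0.35×5.62.
t* = 0.35×5.62/0.65 = 3.026 min.

3.03 min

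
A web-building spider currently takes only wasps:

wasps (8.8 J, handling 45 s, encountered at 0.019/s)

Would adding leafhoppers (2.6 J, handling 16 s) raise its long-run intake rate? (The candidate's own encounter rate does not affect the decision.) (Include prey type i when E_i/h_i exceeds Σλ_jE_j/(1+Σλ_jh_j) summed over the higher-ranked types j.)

Yes

Intake rate on the current diet: R = (0.019×8.8) / (1 + 0.019×45) = 0.1672/1.855 = 0.09013 J/s.
leafhoppers: E/h = 2.6/16 = 0.1625 J/s.
0.1625 > 0.09013, so adding leafhoppers raises the average — include it.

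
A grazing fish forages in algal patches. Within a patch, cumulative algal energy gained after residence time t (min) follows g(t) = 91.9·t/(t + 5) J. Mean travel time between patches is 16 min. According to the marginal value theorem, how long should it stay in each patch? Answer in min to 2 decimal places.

By the marginal value theorem, leave when the instantaneous gain rate g'(t) equals the habitat-wide average g(t)/(T + t).
g'(t) = 91.9·5/(t + 5)². Setting 91.9·5/(t+5)² = 91.9t/[(t+5)(16+t)] gives 5(16+t) = t(t+5), so t² = 5×16 = 80.
t* = √80 = 8.944 min.

8.94 min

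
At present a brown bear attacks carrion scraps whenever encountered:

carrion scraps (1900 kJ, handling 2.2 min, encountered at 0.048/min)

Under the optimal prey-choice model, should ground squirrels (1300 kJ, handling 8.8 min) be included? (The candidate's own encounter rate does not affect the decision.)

Yes

On carrion scraps alone, R = ΣλE/(1+Σλh) = 91.2/1.106 = 82.49 kJ/min.
ground squirrels: E/h = 1300/8.8 = 147.7 kJ/min.
Since 147.7 > R, including ground squirrels increases the long-run rate.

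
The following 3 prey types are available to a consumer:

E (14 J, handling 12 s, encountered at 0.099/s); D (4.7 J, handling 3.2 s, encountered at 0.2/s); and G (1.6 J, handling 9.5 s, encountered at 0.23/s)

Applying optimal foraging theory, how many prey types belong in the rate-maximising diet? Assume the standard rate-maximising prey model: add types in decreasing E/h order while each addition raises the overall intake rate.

Profitabilities (E/h, J/s): D 1.47, E 1.17, G 0.168. Add prey in this order while the next type's profitability exceeds the intake rate on those already taken.
Rate on top 1: 0.5732. E: 1.17 > 0.5732 → include.
Rate on top 2: 0.8225. G: 0.168 < 0.8225 → exclude; stop.
Optimal diet: D, E — 2 of 3 types.

2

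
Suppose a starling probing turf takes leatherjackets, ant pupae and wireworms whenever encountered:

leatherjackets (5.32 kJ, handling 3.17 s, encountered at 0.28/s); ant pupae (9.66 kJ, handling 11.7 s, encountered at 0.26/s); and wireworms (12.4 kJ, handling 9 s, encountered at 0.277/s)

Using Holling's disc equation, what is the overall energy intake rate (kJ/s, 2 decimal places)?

1.00 kJ/s

R = Σλ_iE_i / (1 + Σλ_ih_i)
Numerator: 0.28×5.32 + 0.26×9.66 + 0.277×12.4 = 7.436
Denominator: 1 + 0.28×3.17 + 0.26×11.7 + 0.277×9 = 7.423
R = 7.436/7.423 = 1.002 kJ/s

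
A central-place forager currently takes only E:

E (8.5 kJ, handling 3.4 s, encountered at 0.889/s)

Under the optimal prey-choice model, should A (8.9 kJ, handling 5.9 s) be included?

Current rate: (0.889×8.5)/(1 + 0.889×3.4) = 1.879 kJ/s.
A: E/h = 8.9/5.9 = 1.508 kJ/s.
1.508 < 1.879, so adding A would lower the average — exclude it.

No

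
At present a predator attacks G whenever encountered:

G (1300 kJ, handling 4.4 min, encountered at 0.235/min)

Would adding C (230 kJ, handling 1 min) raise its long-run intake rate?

Yes

Intake rate on the current diet: R = (0.235×1300) / (1 + 0.235×4.4) = 305.5/2.034 = 150.2 kJ/min.
C: E/h = 230/1 = 230 kJ/min.
Since 230 > R, including C increases the long-run rate.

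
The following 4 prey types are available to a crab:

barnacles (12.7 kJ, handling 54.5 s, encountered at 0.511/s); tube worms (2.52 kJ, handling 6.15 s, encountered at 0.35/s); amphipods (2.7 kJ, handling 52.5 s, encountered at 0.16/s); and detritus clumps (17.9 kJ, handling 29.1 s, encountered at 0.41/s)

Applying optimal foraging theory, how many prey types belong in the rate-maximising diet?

1

Profitabilities (E/h, kJ/s): detritus clumps 0.615, tube worms 0.41, barnacles 0.233, amphipods 0.0514. Add prey in this order while the next type's profitability exceeds the intake rate on those already taken.
Rate on top 1: 0.5676. tube worms: 0.41 < 0.5676 → exclude; stop.
Optimal diet: detritus clumps — 1 of 4 types.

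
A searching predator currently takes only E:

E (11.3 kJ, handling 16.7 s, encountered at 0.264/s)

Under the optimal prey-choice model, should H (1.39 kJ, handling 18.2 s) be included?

No

Intake rate on the current diet: R = (0.264×11.3) / (1 + 0.264×16.7) = 2.983/5.409 = 0.5515 kJ/s.
Profitability of H: 1.39/18.2 = 0.07637 kJ/s.
0.07637 < 0.5515, so adding H would lower the average — exclude it.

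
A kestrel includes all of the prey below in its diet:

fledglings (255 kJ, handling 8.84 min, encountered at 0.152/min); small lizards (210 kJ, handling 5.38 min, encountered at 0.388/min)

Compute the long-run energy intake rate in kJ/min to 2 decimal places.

27.14 kJ/min

R = (0.152×255 + 0.388×210) / (1 + 0.152×8.84 + 0.388×5.38) = 120.2/4.431 = 27.14 kJ/min.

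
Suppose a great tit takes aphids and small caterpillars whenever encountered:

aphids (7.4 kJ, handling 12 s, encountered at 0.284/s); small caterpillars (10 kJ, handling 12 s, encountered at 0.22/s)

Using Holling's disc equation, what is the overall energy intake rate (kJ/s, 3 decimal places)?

0.610 kJ/s

R = Σλ_iE_i / (1 + Σλ_ih_i)
Numerator: 0.284×7.4 + 0.22×10 = 4.302
Denominator: 1 + 0.284×12 + 0.22×12 = 7.048
R = 4.302/7.048 = 0.6103 kJ/s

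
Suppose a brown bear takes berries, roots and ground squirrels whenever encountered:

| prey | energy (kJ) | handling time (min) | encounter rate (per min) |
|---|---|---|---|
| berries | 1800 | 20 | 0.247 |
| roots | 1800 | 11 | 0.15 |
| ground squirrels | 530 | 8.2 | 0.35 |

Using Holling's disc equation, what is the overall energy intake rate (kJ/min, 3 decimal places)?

R = (0.247×1800 + 0.15×1800 + 0.35×530) / (1 + 0.247×20 + 0.15×11 + 0.35×8.2) = 900.1/10.46 = 86.05 kJ/min.

86.052 kJ/min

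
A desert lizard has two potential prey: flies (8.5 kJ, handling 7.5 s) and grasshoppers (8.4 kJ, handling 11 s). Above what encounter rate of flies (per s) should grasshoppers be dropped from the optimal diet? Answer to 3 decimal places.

0.275 per s

The zero-one rule: include grasshoppers iff E₂/h₂ > λE₁/(1+λh₁). Equality gives the switch point.
λE₁h₂ = E₂ + λE₂h₁ ⇒ λ = E₂/(E₁h₂ − E₂h₁) = 8.4/(93.5 − 63) = 0.2754 per s.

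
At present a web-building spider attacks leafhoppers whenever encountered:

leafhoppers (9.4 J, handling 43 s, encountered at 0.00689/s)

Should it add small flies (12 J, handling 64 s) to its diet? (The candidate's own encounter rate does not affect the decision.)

Yes

Current rate: (0.00689×9.4)/(1 + 0.00689×43) = 0.04996 J/s.
small flies: E/h = 12/64 = 0.1875 J/s.
Since 0.1875 > R, including small flies increases the long-run rate.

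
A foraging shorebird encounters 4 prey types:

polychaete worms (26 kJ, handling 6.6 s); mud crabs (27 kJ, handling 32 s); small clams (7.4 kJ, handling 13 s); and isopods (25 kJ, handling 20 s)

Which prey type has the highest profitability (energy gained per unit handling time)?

polychaete worms

In descending order of E/h:
polychaete worms: 26/6.6 = 3.94 kJ/s
isopods: 25/20 = 1.25 kJ/s
mud crabs: 27/32 = 0.844 kJ/s
small clams: 7.4/13 = 0.569 kJ/s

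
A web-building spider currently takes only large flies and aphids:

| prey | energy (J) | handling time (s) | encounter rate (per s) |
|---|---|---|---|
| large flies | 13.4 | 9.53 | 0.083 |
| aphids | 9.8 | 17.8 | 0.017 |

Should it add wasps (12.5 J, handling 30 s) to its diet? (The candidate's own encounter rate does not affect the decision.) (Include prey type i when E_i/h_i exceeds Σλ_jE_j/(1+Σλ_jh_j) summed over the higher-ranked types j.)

No

Current rate: (0.083×13.4 + 0.017×9.8)/(1 + 0.083×9.53 + 0.017×17.8) = 0.6108 J/s.
wasps: E/h = 12.5/30 = 0.4167 J/s.
Since 0.4167 < R, time spent handling wasps is better spent searching.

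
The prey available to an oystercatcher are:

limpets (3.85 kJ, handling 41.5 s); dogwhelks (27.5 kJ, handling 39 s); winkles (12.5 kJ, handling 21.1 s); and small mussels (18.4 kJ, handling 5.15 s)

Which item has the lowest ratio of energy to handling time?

limpets

Profitability E/h (kJ/s): limpets = 3.85/41.5 = 0.0928, dogwhelks = 27.5/39 = 0.705, winkles = 12.5/21.1 = 0.592, small mussels = 18.4/5.15 = 3.57.
Ranked: small mussels > dogwhelks > winkles > limpets.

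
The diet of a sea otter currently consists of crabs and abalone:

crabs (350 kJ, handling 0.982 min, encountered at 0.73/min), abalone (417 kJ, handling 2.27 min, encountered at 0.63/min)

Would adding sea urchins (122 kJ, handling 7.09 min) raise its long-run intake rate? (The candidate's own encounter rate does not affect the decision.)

No

On crabs and abalone alone, R = ΣλE/(1+Σλh) = 518.2/3.147 = 164.7 kJ/min.
sea urchins: E/h = 122/7.09 = 17.21 kJ/min.
Since 17.21 < R, time spent handling sea urchins is better spent searching.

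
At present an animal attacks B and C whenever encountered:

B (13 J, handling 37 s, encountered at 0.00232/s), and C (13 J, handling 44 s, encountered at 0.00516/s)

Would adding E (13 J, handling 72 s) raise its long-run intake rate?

Yes

Intake rate on the current diet: R = (0.00232×13 + 0.00516×13) / (1 + 0.00232×37 + 0.00516×44) = 0.09724/1.313 = 0.07407 J/s.
E: E/h = 13/72 = 0.1806 J/s.
Since 0.1806 > R, including E increases the long-run rate.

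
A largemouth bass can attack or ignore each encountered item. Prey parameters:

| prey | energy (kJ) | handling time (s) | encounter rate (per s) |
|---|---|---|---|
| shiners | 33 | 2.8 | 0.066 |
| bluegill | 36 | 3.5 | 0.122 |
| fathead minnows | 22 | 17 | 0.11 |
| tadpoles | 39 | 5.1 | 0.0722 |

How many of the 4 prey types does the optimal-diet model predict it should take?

3

Rank by E/h (kJ/s): shiners 11.8, bluegill 10.3, tadpoles 7.65, fathead minnows 1.29. Include each in turn until the next type's E/h falls below the running intake rate.
Rate on top 1: 1.838. bluegill: 10.3 > 1.838 → include.
Rate on top 2: 4.076. tadpoles: 7.65 > 4.076 → include.
Rate on top 3: 4.74. fathead minnows: 1.29 < 4.74 → exclude; stop.
Optimal diet: shiners, bluegill, tadpoles — 3 of 4 types.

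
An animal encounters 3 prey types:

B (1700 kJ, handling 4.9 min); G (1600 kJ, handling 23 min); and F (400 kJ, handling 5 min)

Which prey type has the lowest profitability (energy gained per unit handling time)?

G

Profitability E/h (kJ/min): B = 1700/4.9 = 347, G = 1600/23 = 69.6, F = 400/5 = 80.
Ranked: B > F > G.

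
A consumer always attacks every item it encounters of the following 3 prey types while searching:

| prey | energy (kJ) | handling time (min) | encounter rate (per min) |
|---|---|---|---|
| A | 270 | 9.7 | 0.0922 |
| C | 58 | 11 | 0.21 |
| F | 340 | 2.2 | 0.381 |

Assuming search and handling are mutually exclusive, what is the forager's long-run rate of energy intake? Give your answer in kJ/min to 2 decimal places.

Energy encountered per unit search time: 0.0922×270 + 0.21×58 + 0.381×340 = 166.6 kJ/min.
Handling time per unit search time: 0.0922×9.7 + 0.21×11 + 0.381×2.2 = 4.043.
Rate = 166.6/(1 + 4.043) = 33.04 kJ/min.

33.04 kJ/min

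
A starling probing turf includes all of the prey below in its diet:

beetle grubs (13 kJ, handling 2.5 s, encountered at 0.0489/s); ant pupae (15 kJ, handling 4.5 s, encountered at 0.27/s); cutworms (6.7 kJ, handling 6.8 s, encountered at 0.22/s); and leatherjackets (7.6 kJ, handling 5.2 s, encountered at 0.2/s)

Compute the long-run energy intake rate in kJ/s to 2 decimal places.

1.58 kJ/s

R = Σλ_iE_i / (1 + Σλ_ih_i)
Numerator: 0.0489×13 + 0.27×15 + 0.22×6.7 + 0.2×7.6 = 7.68
Denominator: 1 + 0.0489×2.5 + 0.27×4.5 + 0.22×6.8 + 0.2×5.2 = 4.873
R = 7.68/4.873 = 1.576 kJ/s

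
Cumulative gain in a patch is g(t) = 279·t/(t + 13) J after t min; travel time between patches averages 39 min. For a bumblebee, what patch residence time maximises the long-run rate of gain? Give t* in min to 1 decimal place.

Maximise g(t)/(T+t): set derivative to zero → g'(t)(T+t) = g(t).
g'(t) = 279·13/(t + 13)². Setting 279·13/(t+13)² = 279t/[(t+13)(39+t)] gives 13(39+t) = t(t+13), so t² = 13×39 = 507.
t* = √507 = 22.52 min.

22.5 min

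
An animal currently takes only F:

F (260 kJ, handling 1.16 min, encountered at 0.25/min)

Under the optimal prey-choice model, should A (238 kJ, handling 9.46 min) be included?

No

Intake rate on the current diet: R = (0.25×260) / (1 + 0.25×1.16) = 65/1.29 = 50.39 kJ/min.
Profitability of A: 238/9.46 = 25.16 kJ/min.
25.16 < 50.39, so adding A would lower the average — exclude it.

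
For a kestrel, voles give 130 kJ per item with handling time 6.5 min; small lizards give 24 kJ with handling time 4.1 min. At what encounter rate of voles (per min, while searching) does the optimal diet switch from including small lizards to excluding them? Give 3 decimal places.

Drop small lizards once their profitability E₂/h₂ falls below the rate achievable on voles alone: E₂/h₂ = λE₁/(1 + λh₁).
Solve for λ: λE₁h₂ = E₂(1 + λh₁) → λ(E₁h₂ − E₂h₁) = E₂ → λ = E₂/(E₁h₂ − E₂h₁).
λ = 24/(130×4.1 − 24×6.5) = 24/377 = 0.06366 per min.

0.064 per min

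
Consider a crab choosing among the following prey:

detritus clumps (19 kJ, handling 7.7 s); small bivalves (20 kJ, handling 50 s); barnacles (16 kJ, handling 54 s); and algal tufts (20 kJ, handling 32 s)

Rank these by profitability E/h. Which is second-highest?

algal tufts

In descending order of E/h:
detritus clumps: 19/7.7 = 2.47 kJ/s
algal tufts: 20/32 = 0.625 kJ/s
small bivalves: 20/50 = 0.4 kJ/s
barnacles: 16/54 = 0.296 kJ/s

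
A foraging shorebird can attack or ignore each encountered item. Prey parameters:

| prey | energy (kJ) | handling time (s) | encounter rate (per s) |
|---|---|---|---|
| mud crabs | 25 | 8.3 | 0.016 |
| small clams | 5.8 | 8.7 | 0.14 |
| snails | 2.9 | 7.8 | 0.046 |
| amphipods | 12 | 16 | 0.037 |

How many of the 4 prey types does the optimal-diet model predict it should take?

3

Profitabilities (E/h, kJ/s): mud crabs 3.01, amphipods 0.75, small clams 0.667, snails 0.372. Add prey in this order while the next type's profitability exceeds the intake rate on those already taken.
Rate on top 1: 0.3531. amphipods: 0.75 > 0.3531 → include.
Rate on top 2: 0.4893. small clams: 0.667 > 0.4893 → include.
Rate on top 3: 0.5627. snails: 0.372 < 0.5627 → exclude; stop.
Optimal diet: mud crabs, amphipods, small clams — 3 of 4 types.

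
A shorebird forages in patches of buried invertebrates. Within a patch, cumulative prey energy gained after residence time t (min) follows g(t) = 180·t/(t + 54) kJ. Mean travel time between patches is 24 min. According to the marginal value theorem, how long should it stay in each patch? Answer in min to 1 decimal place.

Maximise g(t)/(T+t): set derivative to zero → g'(t)(T+t) = g(t).
g'(t) = 180·54/(t + 54)². Setting 180·54/(t+54)² = 180t/[(t+54)(24+t)] gives 54(24+t) = t(t+54), so t² = 54×24 = 1296.
t* = √1296 = 36 min.

36.0 min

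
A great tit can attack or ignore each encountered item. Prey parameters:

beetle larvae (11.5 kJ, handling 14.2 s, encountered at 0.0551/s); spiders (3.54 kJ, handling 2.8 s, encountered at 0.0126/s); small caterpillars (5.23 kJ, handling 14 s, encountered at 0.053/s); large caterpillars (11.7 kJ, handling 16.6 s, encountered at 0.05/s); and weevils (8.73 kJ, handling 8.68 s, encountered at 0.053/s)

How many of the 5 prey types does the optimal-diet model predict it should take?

Rank by E/h (kJ/s): spiders 1.26, weevils 1.01, beetle larvae 0.81, large caterpillars 0.705, small caterpillars 0.374. Include each in turn until the next type's E/h falls below the running intake rate.
Rate on top 1: 0.04308. weevils: 1.01 > 0.04308 → include.
Rate on top 2: 0.3393. beetle larvae: 0.81 > 0.3393 → include.
Rate on top 3: 0.5009. large caterpillars: 0.705 > 0.5009 → include.
Rate on top 4: 0.5554. small caterpillars: 0.374 < 0.5554 → exclude; stop.
Optimal diet: spiders, weevils, beetle larvae, large caterpillars — 4 of 5 types.

4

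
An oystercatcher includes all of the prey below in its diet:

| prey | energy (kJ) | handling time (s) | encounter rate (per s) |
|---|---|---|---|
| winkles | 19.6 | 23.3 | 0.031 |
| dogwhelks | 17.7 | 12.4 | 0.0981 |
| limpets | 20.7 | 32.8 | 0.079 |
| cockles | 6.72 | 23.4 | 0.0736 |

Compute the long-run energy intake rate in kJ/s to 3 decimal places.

R = (0.031×19.6 + 0.0981×17.7 + 0.079×20.7 + 0.0736×6.72) / (1 + 0.031×23.3 + 0.0981×12.4 + 0.079×32.8 + 0.0736×23.4) = 4.474/7.252 = 0.6169 kJ/s.

0.617 kJ/s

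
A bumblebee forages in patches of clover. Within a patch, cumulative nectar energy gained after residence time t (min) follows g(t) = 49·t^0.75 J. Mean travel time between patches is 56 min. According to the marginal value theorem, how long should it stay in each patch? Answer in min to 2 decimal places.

Optimal t* satisfies g'(t*) = g(t*)/(T + t*).
g'(t) = 0.75·49·t^-0.25. Setting 0.75·49·t^-0.25 = 49·t^0.75/(56+t) gives 0.75(56+t) = t, so 0.25·t = 0.75×56.
t* = 0.75×56/0.25 = 168 min.

168.00 min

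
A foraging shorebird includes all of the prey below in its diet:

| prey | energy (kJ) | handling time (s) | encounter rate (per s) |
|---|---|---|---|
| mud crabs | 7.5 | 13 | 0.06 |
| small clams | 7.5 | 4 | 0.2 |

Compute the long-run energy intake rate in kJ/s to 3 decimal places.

0.756 kJ/s

R = (0.06×7.5 + 0.2×7.5) / (1 + 0.06×13 + 0.2×4) = 1.95/2.58 = 0.7558 kJ/s.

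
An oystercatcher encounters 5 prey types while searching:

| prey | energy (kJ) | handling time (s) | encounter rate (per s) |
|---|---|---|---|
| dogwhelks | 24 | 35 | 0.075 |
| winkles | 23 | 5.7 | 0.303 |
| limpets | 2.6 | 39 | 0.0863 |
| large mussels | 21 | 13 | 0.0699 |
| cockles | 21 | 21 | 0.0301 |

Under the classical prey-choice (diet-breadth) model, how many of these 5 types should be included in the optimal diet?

Profitabilities (E/h, kJ/s): winkles 4.04, large mussels 1.62, cockles 1, dogwhelks 0.686, limpets 0.0667. Add prey in this order while the next type's profitability exceeds the intake rate on those already taken.
Rate on top 1: 2.555. large mussels: 1.62 < 2.555 → exclude; stop.
Optimal diet: winkles — 1 of 5 types.

1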